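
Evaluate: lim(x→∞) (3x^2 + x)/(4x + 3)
This is an ∞/∞ indeterminate form.

Apply L'Hôpital's rule: differentiate numerator and denominator separately.
  f(x) = 3·x^2 + x   ⇒   f'(x) = 6·x + 1
  g(x) = 4·x + 3   ⇒   g'(x) = 4
  lim(x→∞) f'(x)/g'(x) = lim(x→∞) (6·x + 1)/(4)
  = ∞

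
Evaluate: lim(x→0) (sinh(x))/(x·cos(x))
This is a 0/0 indeterminate form.

Apply L'Hôpital's rule: differentiate numerator and denominator separately.
  f(x) = sinh(x)   ⇒   f'(x) = cosh(x)
  g(x) = x·cos(x)   ⇒   g'(x) = -x·sin(x) + cos(x)
  lim(x→0) f'(x)/g'(x) = lim(x→0) (cosh(x))/(-x·sin(x) + cos(x))
  = 1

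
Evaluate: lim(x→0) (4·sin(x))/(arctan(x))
This is a 0/0 indeterminate form.

Apply L'Hôpital's rule: differentiate numerator and denominator separately.
  f(x) = 4·sin(x)   ⇒   f'(x) = 4·cos(x)
  g(x) = atan(x)   ⇒   g'(x) = 1/(x^2 + 1)
  lim(x→0) f'(x)/g'(x) = lim(x→0) (4·cos(x))/(1/(x^2 + 1))
  = 4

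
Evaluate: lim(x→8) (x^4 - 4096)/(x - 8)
This is a standard limit.

Factor or rationalize the expression:
  lim(x→8) (x^4 - 4096)/(x - 8) = 2048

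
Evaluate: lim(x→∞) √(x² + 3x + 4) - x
This is an ∞-∞ indeterminate form.

Combine fractions or rationalize to convert ∞-∞ to 0/0 form:
  lim(x→∞) √(x² + 3x + 4) - x = 3/2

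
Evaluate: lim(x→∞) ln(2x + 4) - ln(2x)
This is an ∞-∞ indeterminate form.

Combine fractions or rationalize to convert ∞-∞ to 0/0 form:
  lim(x→∞) ln(2x + 4) - ln(2x) = 0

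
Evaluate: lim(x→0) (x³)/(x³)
This is a 0/0 indeterminate form.

Apply L'Hôpital's rule: differentiate numerator and denominator separately.
  f(x) = x^3   ⇒   f'(x) = 3·x^2
  g(x) = x^3   ⇒   g'(x) = 3·x^2
  lim(x→0) f'(x)/g'(x) = lim(x→0) (3·x^2)/(3·x^2)
  = 1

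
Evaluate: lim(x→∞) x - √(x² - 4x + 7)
This is an ∞-∞ indeterminate form.

Combine fractions or rationalize to convert ∞-∞ to 0/0 form:
  lim(x→∞) x - √(x² - 4x + 7) = 2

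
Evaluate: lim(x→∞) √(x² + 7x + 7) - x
This is an ∞-∞ indeterminate form.

Combine fractions or rationalize to convert ∞-∞ to 0/0 form:
  lim(x→∞) √(x² + 7x + 7) - x = 7/2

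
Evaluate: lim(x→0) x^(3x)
This is an exponential indeterminate form.

For exponential indeterminate forms, take the natural log:
  Let L = lim(x→0) x^(3x)
  Then ln(L) = lim(x→0) [exponent × ln(base)]
  Evaluate using L'Hôpital or standard limits, then exponentiate.
  L = 1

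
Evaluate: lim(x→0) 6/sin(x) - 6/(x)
This is an ∞-∞ indeterminate form.

Combine fractions or rationalize to convert ∞-∞ to 0/0 form:
  lim(x→0) 6/sin(x) - 6/(x) = 0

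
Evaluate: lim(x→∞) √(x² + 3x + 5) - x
This is an ∞-∞ indeterminate form.

Combine fractions or rationalize to convert ∞-∞ to 0/0 form:
  lim(x→∞) √(x² + 3x + 5) - x = 3/2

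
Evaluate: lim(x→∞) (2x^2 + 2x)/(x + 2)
This is an ∞/∞ indeterminate form.

Apply L'Hôpital's rule: differentiate numerator and denominator separately.
  f(x) = 2·x^2 + 2·x   ⇒   f'(x) = 4·x + 2
  g(x) = x + 2   ⇒   g'(x) = 1
  lim(x→∞) f'(x)/g'(x) = lim(x→∞) (4·x + 2)/(1)
  = ∞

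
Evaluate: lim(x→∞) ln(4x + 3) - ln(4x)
This is an ∞-∞ indeterminate form.

Combine fractions or rationalize to convert ∞-∞ to 0/0 form:
  lim(x→∞) ln(4x + 3) - ln(4x) = 0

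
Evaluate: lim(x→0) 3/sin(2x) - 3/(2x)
This is an ∞-∞ indeterminate form.

Combine fractions or rationalize to convert ∞-∞ to 0/0 form:
  lim(x→0) 3/sin(2x) - 3/(2x) = 0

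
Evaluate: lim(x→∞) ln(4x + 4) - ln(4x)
This is an ∞-∞ indeterminate form.

Combine fractions or rationalize to convert ∞-∞ to 0/0 form:
  lim(x→∞) ln(4x + 4) - ln(4x) = 0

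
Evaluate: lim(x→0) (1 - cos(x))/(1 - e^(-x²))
This is a 0/0 indeterminate form.

Apply L'Hôpital's rule: differentiate numerator and denominator separately.
  f(x) = 1 - cos(x)   ⇒   f'(x) = sin(x)
  g(x) = 1 - e^(-x^2)   ⇒   g'(x) = 2·x·e^(-x^2)
  lim(x→0) f'(x)/g'(x) = lim(x→0) (sin(x))/(2·x·e^(-x^2))
  = 1/2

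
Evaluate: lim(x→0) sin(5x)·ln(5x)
This is a 0·∞ indeterminate form.

Rewrite 0·∞ as a quotient (0/0 or ∞/∞ form), then apply L'Hôpital's rule:
  lim(x→0) sin(5x)·ln(5x) = 0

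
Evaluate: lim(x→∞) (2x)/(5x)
This is an ∞/∞ indeterminate form.

Apply L'Hôpital's rule: differentiate numerator and denominator separately.
  f(x) = 2·x   ⇒   f'(x) = 2
  g(x) = 5·x   ⇒   g'(x) = 5
  lim(x→∞) f'(x)/g'(x) = lim(x→∞) (2)/(5)
  = 2/5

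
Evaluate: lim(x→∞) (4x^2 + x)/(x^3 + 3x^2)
This is an ∞/∞ indeterminate form.

Apply L'Hôpital's rule: differentiate numerator and denominator separately.
  f(x) = 4·x^2 + x   ⇒   f'(x) = 8·x + 1
  g(x) = x^3 + 3·x^2   ⇒   g'(x) = 3·x^2 + 6·x
  lim(x→∞) f'(x)/g'(x) = lim(x→∞) (8·x + 1)/(3·x^2 + 6·x)
  = 0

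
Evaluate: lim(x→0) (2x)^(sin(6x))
This is an exponential indeterminate form.

For exponential indeterminate forms, take the natural log:
  Let L = lim(x→0) (2x)^(sin(6x))
  Then ln(L) = lim(x→0) [exponent × ln(base)]
  Evaluate using L'Hôpital or standard limits, then exponentiate.
  L = 1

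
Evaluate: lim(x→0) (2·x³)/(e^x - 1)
This is a 0/0 indeterminate form.

Apply L'Hôpital's rule: differentiate numerator and denominator separately.
  f(x) = 2·x^3   ⇒   f'(x) = 6·x^2
  g(x) = e^(x) - 1   ⇒   g'(x) = e^(x)
  lim(x→0) f'(x)/g'(x) = lim(x→0) (6·x^2)/(e^(x))
  = 0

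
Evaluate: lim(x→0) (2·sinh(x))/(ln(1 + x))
This is a 0/0 indeterminate form.

Apply L'Hôpital's rule: differentiate numerator and denominator separately.
  f(x) = 2·sinh(x)   ⇒   f'(x) = 2·cosh(x)
  g(x) = ln(x + 1)   ⇒   g'(x) = 1/(x + 1)
  lim(x→0) f'(x)/g'(x) = lim(x→0) (2·cosh(x))/(1/(x + 1))
  = 2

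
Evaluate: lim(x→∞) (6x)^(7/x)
This is an exponential indeterminate form.

For exponential indeterminate forms, take the natural log:
  Let L = lim(x→∞) (6x)^(7/x)
  Then ln(L) = lim(x→∞) [exponent × ln(base)]
  Evaluate using L'Hôpital or standard limits, then exponentiate.
  L = 1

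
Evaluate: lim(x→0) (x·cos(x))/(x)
This is a 0/0 indeterminate form.

Apply L'Hôpital's rule: differentiate numerator and denominator separately.
  f(x) = x·cos(x)   ⇒   f'(x) = -x·sin(x) + cos(x)
  g(x) = x   ⇒   g'(x) = 1
  lim(x→0) f'(x)/g'(x) = lim(x→0) (-x·sin(x) + cos(x))/(1)
  = 1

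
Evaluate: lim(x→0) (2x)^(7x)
This is an exponential indeterminate form.

For exponential indeterminate forms, take the natural log:
  Let L = lim(x→0) (2x)^(7x)
  Then ln(L) = lim(x→0) [exponent × ln(base)]
  Evaluate using L'Hôpital or standard limits, then exponentiate.
  L = 1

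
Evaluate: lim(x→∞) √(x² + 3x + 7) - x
This is an ∞-∞ indeterminate form.

Combine fractions or rationalize to convert ∞-∞ to 0/0 form:
  lim(x→∞) √(x² + 3x + 7) - x = 3/2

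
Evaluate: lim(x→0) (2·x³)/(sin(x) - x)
This is a 0/0 indeterminate form.

Apply L'Hôpital's rule: differentiate numerator and denominator separately.
  f(x) = 2·x^3   ⇒   f'(x) = 6·x^2
  g(x) = -x + sin(x)   ⇒   g'(x) = cos(x) - 1
  lim(x→0) f'(x)/g'(x) = lim(x→0) (6·x^2)/(cos(x) - 1)
  = -12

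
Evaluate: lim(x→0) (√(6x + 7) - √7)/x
This is a standard limit.

Factor or rationalize the expression:
  lim(x→0) (√(6x + 7) - √7)/x = 3·sqrt(7)/7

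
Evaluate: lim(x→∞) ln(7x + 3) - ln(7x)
This is an ∞-∞ indeterminate form.

Combine fractions or rationalize to convert ∞-∞ to 0/0 form:
  lim(x→∞) ln(7x + 3) - ln(7x) = 0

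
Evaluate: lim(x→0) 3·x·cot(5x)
This is a 0·∞ indeterminate form.

Rewrite 0·∞ as a quotient (0/0 or ∞/∞ form), then apply L'Hôpital's rule:
  lim(x→0) 3·x·cot(5x) = 3/5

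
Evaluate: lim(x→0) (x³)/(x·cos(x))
This is a 0/0 indeterminate form.

Apply L'Hôpital's rule: differentiate numerator and denominator separately.
  f(x) = x^3   ⇒   f'(x) = 3·x^2
  g(x) = x·cos(x)   ⇒   g'(x) = -x·sin(x) + cos(x)
  lim(x→0) f'(x)/g'(x) = lim(x→0) (3·x^2)/(-x·sin(x) + cos(x))
  = 0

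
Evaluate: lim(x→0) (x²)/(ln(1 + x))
This is a 0/0 indeterminate form.

Apply L'Hôpital's rule: differentiate numerator and denominator separately.
  f(x) = x^2   ⇒   f'(x) = 2·x
  g(x) = ln(x + 1)   ⇒   g'(x) = 1/(x + 1)
  lim(x→0) f'(x)/g'(x) = lim(x→0) (2·x)/(1/(x + 1))
  = 0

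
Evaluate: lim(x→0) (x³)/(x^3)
This is a 0/0 indeterminate form.

Apply L'Hôpital's rule: differentiate numerator and denominator separately.
  f(x) = x^3   ⇒   f'(x) = 3·x^2
  g(x) = x^3   ⇒   g'(x) = 3·x^2
  lim(x→0) f'(x)/g'(x) = lim(x→0) (3·x^2)/(3·x^2)
  = 1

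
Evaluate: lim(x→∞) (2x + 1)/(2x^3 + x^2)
This is an ∞/∞ indeterminate form.

Apply L'Hôpital's rule: differentiate numerator and denominator separately.
  f(x) = 2·x + 1   ⇒   f'(x) = 2
  g(x) = 2·x^3 + x^2   ⇒   g'(x) = 6·x^2 + 2·x
  lim(x→∞) f'(x)/g'(x) = lim(x→∞) (2)/(6·x^2 + 2·x)
  = 0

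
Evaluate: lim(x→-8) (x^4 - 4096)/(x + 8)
This is a standard limit.

Factor or rationalize the expression:
  lim(x→-8) (x^4 - 4096)/(x + 8) = -2048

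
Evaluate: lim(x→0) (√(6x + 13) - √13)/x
This is a standard limit.

Factor or rationalize the expression:
  lim(x→0) (√(6x + 13) - √13)/x = 3·sqrt(13)/13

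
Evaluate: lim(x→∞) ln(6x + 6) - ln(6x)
This is an ∞-∞ indeterminate form.

Combine fractions or rationalize to convert ∞-∞ to 0/0 form:
  lim(x→∞) ln(6x + 6) - ln(6x) = 0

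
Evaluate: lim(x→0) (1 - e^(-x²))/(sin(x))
This is a 0/0 indeterminate form.

Apply L'Hôpital's rule: differentiate numerator and denominator separately.
  f(x) = 1 - e^(-x^2)   ⇒   f'(x) = 2·x·e^(-x^2)
  g(x) = sin(x)   ⇒   g'(x) = cos(x)
  lim(x→0) f'(x)/g'(x) = lim(x→0) (2·x·e^(-x^2))/(cos(x))
  = 0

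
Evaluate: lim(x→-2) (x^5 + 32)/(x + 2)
This is a standard limit.

Factor or rationalize the expression:
  lim(x→-2) (x^5 + 32)/(x + 2) = 80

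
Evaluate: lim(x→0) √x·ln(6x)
This is a 0·∞ indeterminate form.

Rewrite 0·∞ as a quotient (0/0 or ∞/∞ form), then apply L'Hôpital's rule:
  lim(x→0) √x·ln(6x) = 0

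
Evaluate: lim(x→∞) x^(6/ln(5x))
This is an exponential indeterminate form.

For exponential indeterminate forms, take the natural log:
  Let L = lim(x→∞) x^(6/ln(5x))
  Then ln(L) = lim(x→∞) [exponent × ln(base)]
  Evaluate using L'Hôpital or standard limits, then exponentiate.
  L = e^(6)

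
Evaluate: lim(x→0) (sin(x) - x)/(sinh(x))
This is a 0/0 indeterminate form.

Apply L'Hôpital's rule: differentiate numerator and denominator separately.
  f(x) = -x + sin(x)   ⇒   f'(x) = cos(x) - 1
  g(x) = sinh(x)   ⇒   g'(x) = cosh(x)
  lim(x→0) f'(x)/g'(x) = lim(x→0) (cos(x) - 1)/(cosh(x))
  = 0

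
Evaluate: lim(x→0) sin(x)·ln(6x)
This is a 0·∞ indeterminate form.

Rewrite 0·∞ as a quotient (0/0 or ∞/∞ form), then apply L'Hôpital's rule:
  lim(x→0) sin(x)·ln(6x) = 0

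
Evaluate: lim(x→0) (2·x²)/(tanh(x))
This is a 0/0 indeterminate form.

Apply L'Hôpital's rule: differentiate numerator and denominator separately.
  f(x) = 2·x^2   ⇒   f'(x) = 4·x
  g(x) = tanh(x)   ⇒   g'(x) = 1 - tanh(x)^2
  lim(x→0) f'(x)/g'(x) = lim(x→0) (4·x)/(1 - tanh(x)^2)
  = 0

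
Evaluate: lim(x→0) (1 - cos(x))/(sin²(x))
This is a 0/0 indeterminate form.

Apply L'Hôpital's rule: differentiate numerator and denominator separately.
  f(x) = 1 - cos(x)   ⇒   f'(x) = sin(x)
  g(x) = sin(x)^2   ⇒   g'(x) = 2·sin(x)·cos(x)
  lim(x→0) f'(x)/g'(x) = lim(x→0) (sin(x))/(2·sin(x)·cos(x))
  = 1/2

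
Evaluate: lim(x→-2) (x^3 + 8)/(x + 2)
This is a standard limit.

Factor or rationalize the expression:
  lim(x→-2) (x^3 + 8)/(x + 2) = 12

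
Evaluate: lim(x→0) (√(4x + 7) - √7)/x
This is a standard limit.

Factor or rationalize the expression:
  lim(x→0) (√(4x + 7) - √7)/x = 2·sqrt(7)/7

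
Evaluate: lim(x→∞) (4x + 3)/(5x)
This is an ∞/∞ indeterminate form.

Apply L'Hôpital's rule: differentiate numerator and denominator separately.
  f(x) = 4·x + 3   ⇒   f'(x) = 4
  g(x) = 5·x   ⇒   g'(x) = 5
  lim(x→∞) f'(x)/g'(x) = lim(x→∞) (4)/(5)
  = 4/5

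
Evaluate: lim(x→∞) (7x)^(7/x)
This is an exponential indeterminate form.

For exponential indeterminate forms, take the natural log:
  Let L = lim(x→∞) (7x)^(7/x)
  Then ln(L) = lim(x→∞) [exponent × ln(base)]
  Evaluate using L'Hôpital or standard limits, then exponentiate.
  L = 1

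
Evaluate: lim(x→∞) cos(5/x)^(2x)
This is an exponential indeterminate form.

For exponential indeterminate forms, take the natural log:
  Let L = lim(x→∞) cos(5/x)^(2x)
  Then ln(L) = lim(x→∞) [exponent × ln(base)]
  Evaluate using L'Hôpital or standard limits, then exponentiate.
  L = 1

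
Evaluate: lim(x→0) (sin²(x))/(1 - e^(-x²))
This is a 0/0 indeterminate form.

Apply L'Hôpital's rule: differentiate numerator and denominator separately.
  f(x) = sin(x)^2   ⇒   f'(x) = 2·sin(x)·cos(x)
  g(x) = 1 - e^(-x^2)   ⇒   g'(x) = 2·x·e^(-x^2)
  lim(x→0) f'(x)/g'(x) = lim(x→0) (2·sin(x)·cos(x))/(2·x·e^(-x^2))
  = 1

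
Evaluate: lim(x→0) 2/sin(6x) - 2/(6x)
This is an ∞-∞ indeterminate form.

Combine fractions or rationalize to convert ∞-∞ to 0/0 form:
  lim(x→0) 2/sin(6x) - 2/(6x) = 0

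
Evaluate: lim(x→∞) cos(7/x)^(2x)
This is an exponential indeterminate form.

For exponential indeterminate forms, take the natural log:
  Let L = lim(x→∞) cos(7/x)^(2x)
  Then ln(L) = lim(x→∞) [exponent × ln(base)]
  Evaluate using L'Hôpital or standard limits, then exponentiate.
  L = 1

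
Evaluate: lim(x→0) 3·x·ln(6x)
This is a 0·∞ indeterminate form.

Rewrite 0·∞ as a quotient (0/0 or ∞/∞ form), then apply L'Hôpital's rule:
  lim(x→0) 3·x·ln(6x) = 0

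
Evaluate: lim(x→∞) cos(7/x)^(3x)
This is an exponential indeterminate form.

For exponential indeterminate forms, take the natural log:
  Let L = lim(x→∞) cos(7/x)^(3x)
  Then ln(L) = lim(x→∞) [exponent × ln(base)]
  Evaluate using L'Hôpital or standard limits, then exponentiate.
  L = 1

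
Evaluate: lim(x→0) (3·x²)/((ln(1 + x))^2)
This is a 0/0 indeterminate form.

Apply L'Hôpital's rule: differentiate numerator and denominator separately.
  f(x) = 3·x^2   ⇒   f'(x) = 6·x
  g(x) = ln(x + 1)^2   ⇒   g'(x) = 2·ln(x + 1)/(x + 1)
  lim(x→0) f'(x)/g'(x) = lim(x→0) (6·x)/(2·ln(x + 1)/(x + 1))
  = 3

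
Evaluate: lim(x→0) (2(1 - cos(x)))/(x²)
This is a 0/0 indeterminate form.

Apply L'Hôpital's rule: differentiate numerator and denominator separately.
  f(x) = 2 - 2·cos(x)   ⇒   f'(x) = 2·sin(x)
  g(x) = x^2   ⇒   g'(x) = 2·x
  lim(x→0) f'(x)/g'(x) = lim(x→0) (2·sin(x))/(2·x)
  = 1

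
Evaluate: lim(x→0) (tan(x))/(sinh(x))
This is a 0/0 indeterminate form.

Apply L'Hôpital's rule: differentiate numerator and denominator separately.
  f(x) = tan(x)   ⇒   f'(x) = tan(x)^2 + 1
  g(x) = sinh(x)   ⇒   g'(x) = cosh(x)
  lim(x→0) f'(x)/g'(x) = lim(x→0) (tan(x)^2 + 1)/(cosh(x))
  = 1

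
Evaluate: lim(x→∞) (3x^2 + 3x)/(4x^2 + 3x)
This is an ∞/∞ indeterminate form.

Apply L'Hôpital's rule: differentiate numerator and denominator separately.
  f(x) = 3·x^2 + 3·x   ⇒   f'(x) = 6·x + 3
  g(x) = 4·x^2 + 3·x   ⇒   g'(x) = 8·x + 3
  lim(x→∞) f'(x)/g'(x) = lim(x→∞) (6·x + 3)/(8·x + 3)
  = 3/4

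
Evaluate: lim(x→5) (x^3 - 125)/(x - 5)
This is a standard limit.

Factor or rationalize the expression:
  lim(x→5) (x^3 - 125)/(x - 5) = 75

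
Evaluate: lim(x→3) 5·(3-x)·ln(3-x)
This is a 0·∞ indeterminate form.

Rewrite 0·∞ as a quotient (0/0 or ∞/∞ form), then apply L'Hôpital's rule:
  lim(x→3) 5·(3-x)·ln(3-x) = 0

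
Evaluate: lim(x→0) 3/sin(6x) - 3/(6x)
This is an ∞-∞ indeterminate form.

Combine fractions or rationalize to convert ∞-∞ to 0/0 form:
  lim(x→0) 3/sin(6x) - 3/(6x) = 0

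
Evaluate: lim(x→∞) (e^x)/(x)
This is an ∞/∞ indeterminate form.

Apply L'Hôpital's rule: differentiate numerator and denominator separately.
  f(x) = e^(x)   ⇒   f'(x) = e^(x)
  g(x) = x   ⇒   g'(x) = 1
  lim(x→∞) f'(x)/g'(x) = lim(x→∞) (e^(x))/(1)
  = ∞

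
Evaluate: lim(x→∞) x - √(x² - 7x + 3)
This is an ∞-∞ indeterminate form.

Combine fractions or rationalize to convert ∞-∞ to 0/0 form:
  lim(x→∞) x - √(x² - 7x + 3) = 7/2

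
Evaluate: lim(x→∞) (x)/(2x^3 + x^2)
This is an ∞/∞ indeterminate form.

Apply L'Hôpital's rule: differentiate numerator and denominator separately.
  f(x) = x   ⇒   f'(x) = 1
  g(x) = 2·x^3 + x^2   ⇒   g'(x) = 6·x^2 + 2·x
  lim(x→∞) f'(x)/g'(x) = lim(x→∞) (1)/(6·x^2 + 2·x)
  = 0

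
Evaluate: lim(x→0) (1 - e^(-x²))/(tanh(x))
This is a 0/0 indeterminate form.

Apply L'Hôpital's rule: differentiate numerator and denominator separately.
  f(x) = 1 - e^(-x^2)   ⇒   f'(x) = 2·x·e^(-x^2)
  g(x) = tanh(x)   ⇒   g'(x) = 1 - tanh(x)^2
  lim(x→0) f'(x)/g'(x) = lim(x→0) (2·x·e^(-x^2))/(1 - tanh(x)^2)
  = 0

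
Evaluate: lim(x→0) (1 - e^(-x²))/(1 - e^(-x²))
This is a 0/0 indeterminate form.

Apply L'Hôpital's rule: differentiate numerator and denominator separately.
  f(x) = 1 - e^(-x^2)   ⇒   f'(x) = 2·x·e^(-x^2)
  g(x) = 1 - e^(-x^2)   ⇒   g'(x) = 2·x·e^(-x^2)
  lim(x→0) f'(x)/g'(x) = lim(x→0) (2·x·e^(-x^2))/(2·x·e^(-x^2))
  = 1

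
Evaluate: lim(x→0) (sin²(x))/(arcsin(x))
This is a 0/0 indeterminate form.

Apply L'Hôpital's rule: differentiate numerator and denominator separately.
  f(x) = sin(x)^2   ⇒   f'(x) = 2·sin(x)·cos(x)
  g(x) = asin(x)   ⇒   g'(x) = 1/sqrt(1 - x^2)
  lim(x→0) f'(x)/g'(x) = lim(x→0) (2·sin(x)·cos(x))/(1/sqrt(1 - x^2))
  = 0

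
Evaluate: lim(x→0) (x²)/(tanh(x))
This is a 0/0 indeterminate form.

Apply L'Hôpital's rule: differentiate numerator and denominator separately.
  f(x) = x^2   ⇒   f'(x) = 2·x
  g(x) = tanh(x)   ⇒   g'(x) = 1 - tanh(x)^2
  lim(x→0) f'(x)/g'(x) = lim(x→0) (2·x)/(1 - tanh(x)^2)
  = 0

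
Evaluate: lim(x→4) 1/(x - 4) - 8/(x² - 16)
This is an ∞-∞ indeterminate form.

Combine fractions or rationalize to convert ∞-∞ to 0/0 form:
  lim(x→4) 1/(x - 4) - 8/(x² - 16) = 1/8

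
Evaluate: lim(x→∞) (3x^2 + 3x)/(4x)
This is an ∞/∞ indeterminate form.

Apply L'Hôpital's rule: differentiate numerator and denominator separately.
  f(x) = 3·x^2 + 3·x   ⇒   f'(x) = 6·x + 3
  g(x) = 4·x   ⇒   g'(x) = 4
  lim(x→∞) f'(x)/g'(x) = lim(x→∞) (6·x + 3)/(4)
  = ∞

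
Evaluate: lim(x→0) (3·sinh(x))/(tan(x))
This is a 0/0 indeterminate form.

Apply L'Hôpital's rule: differentiate numerator and denominator separately.
  f(x) = 3·sinh(x)   ⇒   f'(x) = 3·cosh(x)
  g(x) = tan(x)   ⇒   g'(x) = tan(x)^2 + 1
  lim(x→0) f'(x)/g'(x) = lim(x→0) (3·cosh(x))/(tan(x)^2 + 1)
  = 3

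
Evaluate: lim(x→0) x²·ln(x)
This is a 0·∞ indeterminate form.

Rewrite 0·∞ as a quotient (0/0 or ∞/∞ form), then apply L'Hôpital's rule:
  lim(x→0) x²·ln(x) = 0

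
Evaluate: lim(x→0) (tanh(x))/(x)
This is a 0/0 indeterminate form.

Apply L'Hôpital's rule: differentiate numerator and denominator separately.
  f(x) = tanh(x)   ⇒   f'(x) = 1 - tanh(x)^2
  g(x) = x   ⇒   g'(x) = 1
  lim(x→0) f'(x)/g'(x) = lim(x→0) (1 - tanh(x)^2)/(1)
  = 1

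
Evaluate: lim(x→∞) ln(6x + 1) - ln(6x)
This is an ∞-∞ indeterminate form.

Combine fractions or rationalize to convert ∞-∞ to 0/0 form:
  lim(x→∞) ln(6x + 1) - ln(6x) = 0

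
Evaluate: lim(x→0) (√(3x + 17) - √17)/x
This is a standard limit.

Factor or rationalize the expression:
  lim(x→0) (√(3x + 17) - √17)/x = 3·sqrt(17)/34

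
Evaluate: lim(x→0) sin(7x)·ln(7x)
This is a 0·∞ indeterminate form.

Rewrite 0·∞ as a quotient (0/0 or ∞/∞ form), then apply L'Hôpital's rule:
  lim(x→0) sin(7x)·ln(7x) = 0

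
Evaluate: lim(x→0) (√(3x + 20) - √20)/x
This is a standard limit.

Factor or rationalize the expression:
  lim(x→0) (√(3x + 20) - √20)/x = 3·sqrt(5)/20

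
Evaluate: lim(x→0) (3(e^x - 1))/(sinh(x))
This is a 0/0 indeterminate form.

Apply L'Hôpital's rule: differentiate numerator and denominator separately.
  f(x) = 3·e^(x) - 3   ⇒   f'(x) = 3·e^(x)
  g(x) = sinh(x)   ⇒   g'(x) = cosh(x)
  lim(x→0) f'(x)/g'(x) = lim(x→0) (3·e^(x))/(cosh(x))
  = 3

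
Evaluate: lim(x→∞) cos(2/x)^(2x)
This is an exponential indeterminate form.

For exponential indeterminate forms, take the natural log:
  Let L = lim(x→∞) cos(2/x)^(2x)
  Then ln(L) = lim(x→∞) [exponent × ln(base)]
  Evaluate using L'Hôpital or standard limits, then exponentiate.
  L = 1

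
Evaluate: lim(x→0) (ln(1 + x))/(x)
This is a 0/0 indeterminate form.

Apply L'Hôpital's rule: differentiate numerator and denominator separately.
  f(x) = ln(x + 1)   ⇒   f'(x) = 1/(x + 1)
  g(x) = x   ⇒   g'(x) = 1
  lim(x→0) f'(x)/g'(x) = lim(x→0) (1/(x + 1))/(1)
  = 1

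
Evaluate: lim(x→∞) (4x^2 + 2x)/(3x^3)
This is an ∞/∞ indeterminate form.

Apply L'Hôpital's rule: differentiate numerator and denominator separately.
  f(x) = 4·x^2 + 2·x   ⇒   f'(x) = 8·x + 2
  g(x) = 3·x^3   ⇒   g'(x) = 9·x^2
  lim(x→∞) f'(x)/g'(x) = lim(x→∞) (8·x + 2)/(9·x^2)
  = 0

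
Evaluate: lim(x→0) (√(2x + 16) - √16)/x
This is a standard limit.

Factor or rationalize the expression:
  lim(x→0) (√(2x + 16) - √16)/x = 1/4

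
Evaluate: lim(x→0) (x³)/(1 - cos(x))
This is a 0/0 indeterminate form.

Apply L'Hôpital's rule: differentiate numerator and denominator separately.
  f(x) = x^3   ⇒   f'(x) = 3·x^2
  g(x) = 1 - cos(x)   ⇒   g'(x) = sin(x)
  lim(x→0) f'(x)/g'(x) = lim(x→0) (3·x^2)/(sin(x))
  = 0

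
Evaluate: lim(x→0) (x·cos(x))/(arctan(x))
This is a 0/0 indeterminate form.

Apply L'Hôpital's rule: differentiate numerator and denominator separately.
  f(x) = x·cos(x)   ⇒   f'(x) = -x·sin(x) + cos(x)
  g(x) = atan(x)   ⇒   g'(x) = 1/(x^2 + 1)
  lim(x→0) f'(x)/g'(x) = lim(x→0) (-x·sin(x) + cos(x))/(1/(x^2 + 1))
  = 1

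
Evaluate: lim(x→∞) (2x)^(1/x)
This is an exponential indeterminate form.

For exponential indeterminate forms, take the natural log:
  Let L = lim(x→∞) (2x)^(1/x)
  Then ln(L) = lim(x→∞) [exponent × ln(base)]
  Evaluate using L'Hôpital or standard limits, then exponentiate.
  L = 1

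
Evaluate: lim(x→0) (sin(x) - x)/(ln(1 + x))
This is a 0/0 indeterminate form.

Apply L'Hôpital's rule: differentiate numerator and denominator separately.
  f(x) = -x + sin(x)   ⇒   f'(x) = cos(x) - 1
  g(x) = ln(x + 1)   ⇒   g'(x) = 1/(x + 1)
  lim(x→0) f'(x)/g'(x) = lim(x→0) (cos(x) - 1)/(1/(x + 1))
  = 0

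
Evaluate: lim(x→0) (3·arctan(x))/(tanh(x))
This is a 0/0 indeterminate form.

Apply L'Hôpital's rule: differentiate numerator and denominator separately.
  f(x) = 3·atan(x)   ⇒   f'(x) = 3/(x^2 + 1)
  g(x) = tanh(x)   ⇒   g'(x) = 1 - tanh(x)^2
  lim(x→0) f'(x)/g'(x) = lim(x→0) (3/(x^2 + 1))/(1 - tanh(x)^2)
  = 3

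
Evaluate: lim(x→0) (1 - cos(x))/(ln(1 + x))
This is a 0/0 indeterminate form.

Apply L'Hôpital's rule: differentiate numerator and denominator separately.
  f(x) = 1 - cos(x)   ⇒   f'(x) = sin(x)
  g(x) = ln(x + 1)   ⇒   g'(x) = 1/(x + 1)
  lim(x→0) f'(x)/g'(x) = lim(x→0) (sin(x))/(1/(x + 1))
  = 0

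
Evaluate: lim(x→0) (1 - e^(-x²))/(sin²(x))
This is a 0/0 indeterminate form.

Apply L'Hôpital's rule: differentiate numerator and denominator separately.
  f(x) = 1 - e^(-x^2)   ⇒   f'(x) = 2·x·e^(-x^2)
  g(x) = sin(x)^2   ⇒   g'(x) = 2·sin(x)·cos(x)
  lim(x→0) f'(x)/g'(x) = lim(x→0) (2·x·e^(-x^2))/(2·sin(x)·cos(x))
  = 1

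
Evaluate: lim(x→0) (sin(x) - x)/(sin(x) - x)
This is a 0/0 indeterminate form.

Apply L'Hôpital's rule: differentiate numerator and denominator separately.
  f(x) = -x + sin(x)   ⇒   f'(x) = cos(x) - 1
  g(x) = -x + sin(x)   ⇒   g'(x) = cos(x) - 1
  lim(x→0) f'(x)/g'(x) = lim(x→0) (cos(x) - 1)/(cos(x) - 1)
  = 1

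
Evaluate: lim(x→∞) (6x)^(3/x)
This is an exponential indeterminate form.

For exponential indeterminate forms, take the natural log:
  Let L = lim(x→∞) (6x)^(3/x)
  Then ln(L) = lim(x→∞) [exponent × ln(base)]
  Evaluate using L'Hôpital or standard limits, then exponentiate.
  L = 1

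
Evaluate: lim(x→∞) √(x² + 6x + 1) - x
This is an ∞-∞ indeterminate form.

Combine fractions or rationalize to convert ∞-∞ to 0/0 form:
  lim(x→∞) √(x² + 6x + 1) - x = 3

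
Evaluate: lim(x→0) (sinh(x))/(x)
This is a 0/0 indeterminate form.

Apply L'Hôpital's rule: differentiate numerator and denominator separately.
  f(x) = sinh(x)   ⇒   f'(x) = cosh(x)
  g(x) = x   ⇒   g'(x) = 1
  lim(x→0) f'(x)/g'(x) = lim(x→0) (cosh(x))/(1)
  = 1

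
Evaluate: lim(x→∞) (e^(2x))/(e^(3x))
This is an ∞/∞ indeterminate form.

Apply L'Hôpital's rule: differentiate numerator and denominator separately.
  f(x) = e^(2·x)   ⇒   f'(x) = 2·e^(2·x)
  g(x) = e^(3·x)   ⇒   g'(x) = 3·e^(3·x)
  lim(x→∞) f'(x)/g'(x) = lim(x→∞) (2·e^(2·x))/(3·e^(3·x))
  = 0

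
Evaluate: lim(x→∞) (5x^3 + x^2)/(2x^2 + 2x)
This is an ∞/∞ indeterminate form.

Apply L'Hôpital's rule: differentiate numerator and denominator separately.
  f(x) = 5·x^3 + x^2   ⇒   f'(x) = 15·x^2 + 2·x
  g(x) = 2·x^2 + 2·x   ⇒   g'(x) = 4·x + 2
  lim(x→∞) f'(x)/g'(x) = lim(x→∞) (15·x^2 + 2·x)/(4·x + 2)
  = ∞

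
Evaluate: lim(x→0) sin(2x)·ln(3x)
This is a 0·∞ indeterminate form.

Rewrite 0·∞ as a quotient (0/0 or ∞/∞ form), then apply L'Hôpital's rule:
  lim(x→0) sin(2x)·ln(3x) = 0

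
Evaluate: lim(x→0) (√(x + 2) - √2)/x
This is a standard limit.

Factor or rationalize the expression:
  lim(x→0) (√(x + 2) - √2)/x = sqrt(2)/4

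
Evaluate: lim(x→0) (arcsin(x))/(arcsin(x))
This is a 0/0 indeterminate form.

Apply L'Hôpital's rule: differentiate numerator and denominator separately.
  f(x) = asin(x)   ⇒   f'(x) = 1/sqrt(1 - x^2)
  g(x) = asin(x)   ⇒   g'(x) = 1/sqrt(1 - x^2)
  lim(x→0) f'(x)/g'(x) = lim(x→0) (1/sqrt(1 - x^2))/(1/sqrt(1 - x^2))
  = 1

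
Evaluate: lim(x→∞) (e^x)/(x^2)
This is an ∞/∞ indeterminate form.

Apply L'Hôpital's rule: differentiate numerator and denominator separately.
  f(x) = e^(x)   ⇒   f'(x) = e^(x)
  g(x) = x^2   ⇒   g'(x) = 2·x
  lim(x→∞) f'(x)/g'(x) = lim(x→∞) (e^(x))/(2·x)
  = ∞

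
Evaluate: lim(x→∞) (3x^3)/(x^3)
This is an ∞/∞ indeterminate form.

Apply L'Hôpital's rule: differentiate numerator and denominator separately.
  f(x) = 3·x^3   ⇒   f'(x) = 9·x^2
  g(x) = x^3   ⇒   g'(x) = 3·x^2
  lim(x→∞) f'(x)/g'(x) = lim(x→∞) (9·x^2)/(3·x^2)
  = 3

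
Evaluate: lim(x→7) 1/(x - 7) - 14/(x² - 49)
This is an ∞-∞ indeterminate form.

Combine fractions or rationalize to convert ∞-∞ to 0/0 form:
  lim(x→7) 1/(x - 7) - 14/(x² - 49) = 1/14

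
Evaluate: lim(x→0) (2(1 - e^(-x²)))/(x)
This is a 0/0 indeterminate form.

Apply L'Hôpital's rule: differentiate numerator and denominator separately.
  f(x) = 2 - 2·e^(-x^2)   ⇒   f'(x) = 4·x·e^(-x^2)
  g(x) = x   ⇒   g'(x) = 1
  lim(x→0) f'(x)/g'(x) = lim(x→0) (4·x·e^(-x^2))/(1)
  = 0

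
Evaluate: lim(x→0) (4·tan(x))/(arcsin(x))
This is a 0/0 indeterminate form.

Apply L'Hôpital's rule: differentiate numerator and denominator separately.
  f(x) = 4·tan(x)   ⇒   f'(x) = 4·tan(x)^2 + 4
  g(x) = asin(x)   ⇒   g'(x) = 1/sqrt(1 - x^2)
  lim(x→0) f'(x)/g'(x) = lim(x→0) (4·tan(x)^2 + 4)/(1/sqrt(1 - x^2))
  = 4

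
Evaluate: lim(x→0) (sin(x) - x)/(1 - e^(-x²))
This is a 0/0 indeterminate form.

Apply L'Hôpital's rule: differentiate numerator and denominator separately.
  f(x) = -x + sin(x)   ⇒   f'(x) = cos(x) - 1
  g(x) = 1 - e^(-x^2)   ⇒   g'(x) = 2·x·e^(-x^2)
  lim(x→0) f'(x)/g'(x) = lim(x→0) (cos(x) - 1)/(2·x·e^(-x^2))
  = 0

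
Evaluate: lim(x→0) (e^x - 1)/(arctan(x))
This is a 0/0 indeterminate form.

Apply L'Hôpital's rule: differentiate numerator and denominator separately.
  f(x) = e^(x) - 1   ⇒   f'(x) = e^(x)
  g(x) = atan(x)   ⇒   g'(x) = 1/(x^2 + 1)
  lim(x→0) f'(x)/g'(x) = lim(x→0) (e^(x))/(1/(x^2 + 1))
  = 1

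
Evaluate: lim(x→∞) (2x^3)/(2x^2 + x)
This is an ∞/∞ indeterminate form.

Apply L'Hôpital's rule: differentiate numerator and denominator separately.
  f(x) = 2·x^3   ⇒   f'(x) = 6·x^2
  g(x) = 2·x^2 + x   ⇒   g'(x) = 4·x + 1
  lim(x→∞) f'(x)/g'(x) = lim(x→∞) (6·x^2)/(4·x + 1)
  = ∞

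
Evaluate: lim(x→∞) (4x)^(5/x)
This is an exponential indeterminate form.

For exponential indeterminate forms, take the natural log:
  Let L = lim(x→∞) (4x)^(5/x)
  Then ln(L) = lim(x→∞) [exponent × ln(base)]
  Evaluate using L'Hôpital or standard limits, then exponentiate.
  L = 1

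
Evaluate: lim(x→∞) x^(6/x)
This is an exponential indeterminate form.

For exponential indeterminate forms, take the natural log:
  Let L = lim(x→∞) x^(6/x)
  Then ln(L) = lim(x→∞) [exponent × ln(base)]
  Evaluate using L'Hôpital or standard limits, then exponentiate.
  L = 1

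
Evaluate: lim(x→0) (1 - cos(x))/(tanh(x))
This is a 0/0 indeterminate form.

Apply L'Hôpital's rule: differentiate numerator and denominator separately.
  f(x) = 1 - cos(x)   ⇒   f'(x) = sin(x)
  g(x) = tanh(x)   ⇒   g'(x) = 1 - tanh(x)^2
  lim(x→0) f'(x)/g'(x) = lim(x→0) (sin(x))/(1 - tanh(x)^2)
  = 0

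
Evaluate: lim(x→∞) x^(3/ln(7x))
This is an exponential indeterminate form.

For exponential indeterminate forms, take the natural log:
  Let L = lim(x→∞) x^(3/ln(7x))
  Then ln(L) = lim(x→∞) [exponent × ln(base)]
  Evaluate using L'Hôpital or standard limits, then exponentiate.
  L = e^(3)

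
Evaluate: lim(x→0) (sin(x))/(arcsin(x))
This is a 0/0 indeterminate form.

Apply L'Hôpital's rule: differentiate numerator and denominator separately.
  f(x) = sin(x)   ⇒   f'(x) = cos(x)
  g(x) = asin(x)   ⇒   g'(x) = 1/sqrt(1 - x^2)
  lim(x→0) f'(x)/g'(x) = lim(x→0) (cos(x))/(1/sqrt(1 - x^2))
  = 1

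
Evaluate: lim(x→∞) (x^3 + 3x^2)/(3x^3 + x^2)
This is an ∞/∞ indeterminate form.

Apply L'Hôpital's rule: differentiate numerator and denominator separately.
  f(x) = x^3 + 3·x^2   ⇒   f'(x) = 3·x^2 + 6·x
  g(x) = 3·x^3 + x^2   ⇒   g'(x) = 9·x^2 + 2·x
  lim(x→∞) f'(x)/g'(x) = lim(x→∞) (3·x^2 + 6·x)/(9·x^2 + 2·x)
  = 1/3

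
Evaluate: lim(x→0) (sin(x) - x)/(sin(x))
This is a 0/0 indeterminate form.

Apply L'Hôpital's rule: differentiate numerator and denominator separately.
  f(x) = -x + sin(x)   ⇒   f'(x) = cos(x) - 1
  g(x) = sin(x)   ⇒   g'(x) = cos(x)
  lim(x→0) f'(x)/g'(x) = lim(x→0) (cos(x) - 1)/(cos(x))
  = 0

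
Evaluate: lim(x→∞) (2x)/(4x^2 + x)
This is an ∞/∞ indeterminate form.

Apply L'Hôpital's rule: differentiate numerator and denominator separately.
  f(x) = 2·x   ⇒   f'(x) = 2
  g(x) = 4·x^2 + x   ⇒   g'(x) = 8·x + 1
  lim(x→∞) f'(x)/g'(x) = lim(x→∞) (2)/(8·x + 1)
  = 0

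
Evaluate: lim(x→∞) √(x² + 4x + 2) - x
This is an ∞-∞ indeterminate form.

Combine fractions or rationalize to convert ∞-∞ to 0/0 form:
  lim(x→∞) √(x² + 4x + 2) - x = 2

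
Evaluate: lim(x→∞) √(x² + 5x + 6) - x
This is an ∞-∞ indeterminate form.

Combine fractions or rationalize to convert ∞-∞ to 0/0 form:
  lim(x→∞) √(x² + 5x + 6) - x = 5/2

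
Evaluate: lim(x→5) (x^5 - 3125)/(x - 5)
This is a standard limit.

Factor or rationalize the expression:
  lim(x→5) (x^5 - 3125)/(x - 5) = 3125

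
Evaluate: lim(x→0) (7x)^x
This is an exponential indeterminate form.

For exponential indeterminate forms, take the natural log:
  Let L = lim(x→0) (7x)^x
  Then ln(L) = lim(x→0) [exponent × ln(base)]
  Evaluate using L'Hôpital or standard limits, then exponentiate.
  L = 1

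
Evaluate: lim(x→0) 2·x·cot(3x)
This is a 0·∞ indeterminate form.

Rewrite 0·∞ as a quotient (0/0 or ∞/∞ form), then apply L'Hôpital's rule:
  lim(x→0) 2·x·cot(3x) = 2/3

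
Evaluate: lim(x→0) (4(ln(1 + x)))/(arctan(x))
This is a 0/0 indeterminate form.

Apply L'Hôpital's rule: differentiate numerator and denominator separately.
  f(x) = 4·ln(x + 1)   ⇒   f'(x) = 4/(x + 1)
  g(x) = atan(x)   ⇒   g'(x) = 1/(x^2 + 1)
  lim(x→0) f'(x)/g'(x) = lim(x→0) (4/(x + 1))/(1/(x^2 + 1))
  = 4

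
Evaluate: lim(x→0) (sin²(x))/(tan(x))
This is a 0/0 indeterminate form.

Apply L'Hôpital's rule: differentiate numerator and denominator separately.
  f(x) = sin(x)^2   ⇒   f'(x) = 2·sin(x)·cos(x)
  g(x) = tan(x)   ⇒   g'(x) = tan(x)^2 + 1
  lim(x→0) f'(x)/g'(x) = lim(x→0) (2·sin(x)·cos(x))/(tan(x)^2 + 1)
  = 0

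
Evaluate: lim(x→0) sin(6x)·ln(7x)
This is a 0·∞ indeterminate form.

Rewrite 0·∞ as a quotient (0/0 or ∞/∞ form), then apply L'Hôpital's rule:
  lim(x→0) sin(6x)·ln(7x) = 0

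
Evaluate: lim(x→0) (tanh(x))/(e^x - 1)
This is a 0/0 indeterminate form.

Apply L'Hôpital's rule: differentiate numerator and denominator separately.
  f(x) = tanh(x)   ⇒   f'(x) = 1 - tanh(x)^2
  g(x) = e^(x) - 1   ⇒   g'(x) = e^(x)
  lim(x→0) f'(x)/g'(x) = lim(x→0) (1 - tanh(x)^2)/(e^(x))
  = 1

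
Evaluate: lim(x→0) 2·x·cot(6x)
This is a 0·∞ indeterminate form.

Rewrite 0·∞ as a quotient (0/0 or ∞/∞ form), then apply L'Hôpital's rule:
  lim(x→0) 2·x·cot(6x) = 1/3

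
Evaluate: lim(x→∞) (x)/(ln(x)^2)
This is an ∞/∞ indeterminate form.

Apply L'Hôpital's rule: differentiate numerator and denominator separately.
  f(x) = x   ⇒   f'(x) = 1
  g(x) = ln(x)^2   ⇒   g'(x) = 2·ln(x)/x
  lim(x→∞) f'(x)/g'(x) = lim(x→∞) (1)/(2·ln(x)/x)
  = ∞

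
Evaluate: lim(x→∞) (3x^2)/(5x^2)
This is an ∞/∞ indeterminate form.

Apply L'Hôpital's rule: differentiate numerator and denominator separately.
  f(x) = 3·x^2   ⇒   f'(x) = 6·x
  g(x) = 5·x^2   ⇒   g'(x) = 10·x
  lim(x→∞) f'(x)/g'(x) = lim(x→∞) (6·x)/(10·x)
  = 3/5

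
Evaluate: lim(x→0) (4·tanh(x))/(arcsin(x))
This is a 0/0 indeterminate form.

Apply L'Hôpital's rule: differentiate numerator and denominator separately.
  f(x) = 4·tanh(x)   ⇒   f'(x) = 4 - 4·tanh(x)^2
  g(x) = asin(x)   ⇒   g'(x) = 1/sqrt(1 - x^2)
  lim(x→0) f'(x)/g'(x) = lim(x→0) (4 - 4·tanh(x)^2)/(1/sqrt(1 - x^2))
  = 4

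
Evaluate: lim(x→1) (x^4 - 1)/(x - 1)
This is a standard limit.

Factor or rationalize the expression:
  lim(x→1) (x^4 - 1)/(x - 1) = 4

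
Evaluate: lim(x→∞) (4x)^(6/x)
This is an exponential indeterminate form.

For exponential indeterminate forms, take the natural log:
  Let L = lim(x→∞) (4x)^(6/x)
  Then ln(L) = lim(x→∞) [exponent × ln(base)]
  Evaluate using L'Hôpital or standard limits, then exponentiate.
  L = 1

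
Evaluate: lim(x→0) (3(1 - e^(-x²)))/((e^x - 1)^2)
This is a 0/0 indeterminate form.

Apply L'Hôpital's rule: differentiate numerator and denominator separately.
  f(x) = 3 - 3·e^(-x^2)   ⇒   f'(x) = 6·x·e^(-x^2)
  g(x) = (e^(x) - 1)^2   ⇒   g'(x) = 2·(e^(x) - 1)·e^(x)
  lim(x→0) f'(x)/g'(x) = lim(x→0) (6·x·e^(-x^2))/(2·(e^(x) - 1)·e^(x))
  = 3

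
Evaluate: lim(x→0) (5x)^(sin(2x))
This is an exponential indeterminate form.

For exponential indeterminate forms, take the natural log:
  Let L = lim(x→0) (5x)^(sin(2x))
  Then ln(L) = lim(x→0) [exponent × ln(base)]
  Evaluate using L'Hôpital or standard limits, then exponentiate.
  L = 1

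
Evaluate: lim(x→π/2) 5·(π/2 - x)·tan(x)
This is a 0·∞ indeterminate form.

Rewrite 0·∞ as a quotient (0/0 or ∞/∞ form), then apply L'Hôpital's rule:
  lim(x→π/2) 5·(π/2 - x)·tan(x) = 5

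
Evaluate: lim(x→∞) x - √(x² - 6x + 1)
This is an ∞-∞ indeterminate form.

Combine fractions or rationalize to convert ∞-∞ to 0/0 form:
  lim(x→∞) x - √(x² - 6x + 1) = 3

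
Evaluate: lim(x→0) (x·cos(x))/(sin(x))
This is a 0/0 indeterminate form.

Apply L'Hôpital's rule: differentiate numerator and denominator separately.
  f(x) = x·cos(x)   ⇒   f'(x) = -x·sin(x) + cos(x)
  g(x) = sin(x)   ⇒   g'(x) = cos(x)
  lim(x→0) f'(x)/g'(x) = lim(x→0) (-x·sin(x) + cos(x))/(cos(x))
  = 1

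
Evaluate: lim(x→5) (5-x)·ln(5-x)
This is a 0·∞ indeterminate form.

Rewrite 0·∞ as a quotient (0/0 or ∞/∞ form), then apply L'Hôpital's rule:
  lim(x→5) (5-x)·ln(5-x) = 0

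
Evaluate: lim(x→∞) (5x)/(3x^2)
This is an ∞/∞ indeterminate form.

Apply L'Hôpital's rule: differentiate numerator and denominator separately.
  f(x) = 5·x   ⇒   f'(x) = 5
  g(x) = 3·x^2   ⇒   g'(x) = 6·x
  lim(x→∞) f'(x)/g'(x) = lim(x→∞) (5)/(6·x)
  = 0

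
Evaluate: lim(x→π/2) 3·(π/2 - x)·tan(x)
This is a 0·∞ indeterminate form.

Rewrite 0·∞ as a quotient (0/0 or ∞/∞ form), then apply L'Hôpital's rule:
  lim(x→π/2) 3·(π/2 - x)·tan(x) = 3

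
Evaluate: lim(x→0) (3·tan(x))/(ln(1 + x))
This is a 0/0 indeterminate form.

Apply L'Hôpital's rule: differentiate numerator and denominator separately.
  f(x) = 3·tan(x)   ⇒   f'(x) = 3·tan(x)^2 + 3
  g(x) = ln(x + 1)   ⇒   g'(x) = 1/(x + 1)
  lim(x→0) f'(x)/g'(x) = lim(x→0) (3·tan(x)^2 + 3)/(1/(x + 1))
  = 3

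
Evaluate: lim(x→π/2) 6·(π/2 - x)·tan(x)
This is a 0·∞ indeterminate form.

Rewrite 0·∞ as a quotient (0/0 or ∞/∞ form), then apply L'Hôpital's rule:
  lim(x→π/2) 6·(π/2 - x)·tan(x) = 6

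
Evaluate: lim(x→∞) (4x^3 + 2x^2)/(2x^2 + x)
This is an ∞/∞ indeterminate form.

Apply L'Hôpital's rule: differentiate numerator and denominator separately.
  f(x) = 4·x^3 + 2·x^2   ⇒   f'(x) = 12·x^2 + 4·x
  g(x) = 2·x^2 + x   ⇒   g'(x) = 4·x + 1
  lim(x→∞) f'(x)/g'(x) = lim(x→∞) (12·x^2 + 4·x)/(4·x + 1)
  = ∞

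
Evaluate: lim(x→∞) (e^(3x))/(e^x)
This is an ∞/∞ indeterminate form.

Apply L'Hôpital's rule: differentiate numerator and denominator separately.
  f(x) = e^(3·x)   ⇒   f'(x) = 3·e^(3·x)
  g(x) = e^(x)   ⇒   g'(x) = e^(x)
  lim(x→∞) f'(x)/g'(x) = lim(x→∞) (3·e^(3·x))/(e^(x))
  = ∞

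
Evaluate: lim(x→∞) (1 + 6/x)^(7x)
This is an exponential indeterminate form.

For exponential indeterminate forms, take the natural log:
  Let L = lim(x→∞) (1 + 6/x)^(7x)
  Then ln(L) = lim(x→∞) [exponent × ln(base)]
  Evaluate using L'Hôpital or standard limits, then exponentiate.
  L = e^(42)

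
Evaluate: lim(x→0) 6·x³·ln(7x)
This is a 0·∞ indeterminate form.

Rewrite 0·∞ as a quotient (0/0 or ∞/∞ form), then apply L'Hôpital's rule:
  lim(x→0) 6·x³·ln(7x) = 0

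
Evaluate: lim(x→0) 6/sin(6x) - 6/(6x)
This is an ∞-∞ indeterminate form.

Combine fractions or rationalize to convert ∞-∞ to 0/0 form:
  lim(x→0) 6/sin(6x) - 6/(6x) = 0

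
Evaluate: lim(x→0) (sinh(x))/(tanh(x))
This is a 0/0 indeterminate form.

Apply L'Hôpital's rule: differentiate numerator and denominator separately.
  f(x) = sinh(x)   ⇒   f'(x) = cosh(x)
  g(x) = tanh(x)   ⇒   g'(x) = 1 - tanh(x)^2
  lim(x→0) f'(x)/g'(x) = lim(x→0) (cosh(x))/(1 - tanh(x)^2)
  = 1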